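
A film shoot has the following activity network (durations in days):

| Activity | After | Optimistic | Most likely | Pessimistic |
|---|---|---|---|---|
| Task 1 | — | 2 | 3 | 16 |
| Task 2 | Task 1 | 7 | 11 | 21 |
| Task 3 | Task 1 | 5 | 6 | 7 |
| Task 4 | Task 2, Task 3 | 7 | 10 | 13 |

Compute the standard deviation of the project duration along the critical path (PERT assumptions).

3.45 days

te_Task 1 = (2 + 4·3 + 16)/6 = 30/6 = 5; σ²_Task 1 = ((16−2)/6)² = 5.444
te_Task 2 = (7 + 4·11 + 21)/6 = 72/6 = 12; σ²_Task 2 = ((21−7)/6)² = 5.444
te_Task 3 = (5 + 4·6 + 7)/6 = 36/6 = 6; σ²_Task 3 = ((7−5)/6)² = 0.111
te_Task 4 = (7 + 4·10 + 13)/6 = 60/6 = 10; σ²_Task 4 = ((13−7)/6)² = 1.000

Forward pass:
ES_Task 1 = 0; EF_Task 1 = 5
ES_Task 2 = 5; EF_Task 2 = 5+12 = 17
ES_Task 3 = 5; EF_Task 3 = 5+6 = 11
ES_Task 4 = max(EF_Task 2=17, EF_Task 3=11) = 17; EF_Task 4 = 17+10 = 27
Expected project duration μ = 27 days. Critical path: Task 1 → Task 2 → Task 4.

Variance along critical path = 5.444 + 5.444 + 1.000 = 11.889
σ = √11.889 = 3.448 days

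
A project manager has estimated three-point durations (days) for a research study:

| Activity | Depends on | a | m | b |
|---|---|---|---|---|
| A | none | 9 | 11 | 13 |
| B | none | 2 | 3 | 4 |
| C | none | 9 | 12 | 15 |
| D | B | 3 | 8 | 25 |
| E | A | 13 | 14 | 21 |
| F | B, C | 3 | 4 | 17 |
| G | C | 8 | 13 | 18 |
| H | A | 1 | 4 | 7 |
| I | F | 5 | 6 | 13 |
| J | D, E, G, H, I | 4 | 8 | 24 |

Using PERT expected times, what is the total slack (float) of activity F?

1 days

te_A = (9 + 4·11 + 13)/6 = 66/6 = 11
te_B = (2 + 4·3 + 4)/6 = 18/6 = 3
te_C = (9 + 4·12 + 15)/6 = 72/6 = 12
te_D = (3 + 4·8 + 25)/6 = 60/6 = 10
te_E = (13 + 4·14 + 21)/6 = 90/6 = 15
te_F = (3 + 4·4 + 17)/6 = 36/6 = 6
te_G = (8 + 4·13 + 18)/6 = 78/6 = 13
te_H = (1 + 4·4 + 7)/6 = 24/6 = 4
te_I = (5 + 4·6 + 13)/6 = 42/6 = 7
te_J = (4 + 4·8 + 24)/6 = 60/6 = 10

Forward pass:
ES_A = 0; EF_A = 11
ES_B = 0; EF_B = 3
ES_C = 0; EF_C = 12
ES_D = 3; EF_D = 3+10 = 13
ES_E = 11; EF_E = 11+15 = 26
ES_F = max(EF_B=3, EF_C=12) = 12; EF_F = 12+6 = 18
ES_G = 12; EF_G = 12+13 = 25
ES_H = 11; EF_H = 11+4 = 15
ES_I = 18; EF_I = 18+7 = 25
ES_J = max(EF_D=13, EF_E=26, EF_G=25, EF_H=15, EF_I=25) = 26; EF_J = 26+10 = 36
Expected project duration μ = 36 days. Critical path: A → E → J.

Backward pass:
LF_J = 36; LS_J = 36−10 = 26
LF_I = LS_J = 26; LS_I = 26−7 = 19
LF_H = LS_J = 26; LS_H = 26−4 = 22
LF_G = LS_J = 26; LS_G = 26−13 = 13
LF_F = LS_I = 19; LS_F = 19−6 = 13
LF_E = LS_J = 26; LS_E = 26−15 = 11
LF_D = LS_J = 26; LS_D = 26−10 = 16
LF_C = min(LS_F=13, LS_G=13) = 13; LS_C = 13−12 = 1
LF_B = min(LS_D=16, LS_F=13) = 13; LS_B = 13−3 = 10
LF_A = min(LS_E=11, LS_H=22) = 11; LS_A = 11−11 = 0
Slack_F = LS_F − ES_F = 13 − 12 = 1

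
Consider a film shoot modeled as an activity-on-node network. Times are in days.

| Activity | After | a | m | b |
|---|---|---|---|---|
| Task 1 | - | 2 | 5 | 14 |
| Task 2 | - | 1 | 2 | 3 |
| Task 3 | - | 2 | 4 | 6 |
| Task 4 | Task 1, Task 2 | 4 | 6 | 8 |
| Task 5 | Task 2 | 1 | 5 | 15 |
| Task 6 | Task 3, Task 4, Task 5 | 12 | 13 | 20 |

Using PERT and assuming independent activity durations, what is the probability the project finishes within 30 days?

0.946

te_Task 1 = (2 + 4·5 + 14)/6 = 36/6 = 6; σ²_Task 1 = ((14−2)/6)² = 4.000
te_Task 2 = (1 + 4·2 + 3)/6 = 12/6 = 2; σ²_Task 2 = ((3−1)/6)² = 0.111
te_Task 3 = (2 + 4·4 + 6)/6 = 24/6 = 4; σ²_Task 3 = ((6−2)/6)² = 0.444
te_Task 4 = (4 + 4·6 + 8)/6 = 36/6 = 6; σ²_Task 4 = ((8−4)/6)² = 0.444
te_Task 5 = (1 + 4·5 + 15)/6 = 36/6 = 6; σ²_Task 5 = ((15−1)/6)² = 5.444
te_Task 6 = (12 + 4·13 + 20)/6 = 84/6 = 14; σ²_Task 6 = ((20−12)/6)² = 1.778

Forward pass:
ES_Task 1 = 0; EF_Task 1 = 6
ES_Task 2 = 0; EF_Task 2 = 2
ES_Task 3 = 0; EF_Task 3 = 4
ES_Task 4 = max(EF_Task 1=6, EF_Task 2=2) = 6; EF_Task 4 = 6+6 = 12
ES_Task 5 = 2; EF_Task 5 = 2+6 = 8
ES_Task 6 = max(EF_Task 3=4, EF_Task 4=12, EF_Task 5=8) = 12; EF_Task 6 = 12+14 = 26
Expected project duration μ = 26 days. Critical path: Task 1 → Task 4 → Task 6.

Variance along critical path = 4.000 + 0.444 + 1.778 = 6.222; σ = √6.222 = 2.494 days.
Z = (30 − 26) / 2.494 = 1.604
P(T ≤ 30) = Φ(1.604) ≈ 0.946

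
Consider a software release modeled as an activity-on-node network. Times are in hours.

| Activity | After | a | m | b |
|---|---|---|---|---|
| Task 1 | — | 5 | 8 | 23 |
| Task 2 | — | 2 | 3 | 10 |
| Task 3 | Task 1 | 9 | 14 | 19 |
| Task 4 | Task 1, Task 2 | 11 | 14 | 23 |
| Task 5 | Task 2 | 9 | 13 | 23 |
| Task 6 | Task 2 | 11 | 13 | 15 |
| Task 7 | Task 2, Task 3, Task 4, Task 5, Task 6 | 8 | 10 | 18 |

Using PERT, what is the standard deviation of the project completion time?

te_Task 1 = (5 + 4·8 + 23)/6 = 60/6 = 10; σ²_Task 1 = ((23−5)/6)² = 9.000
te_Task 2 = (2 + 4·3 + 10)/6 = 24/6 = 4; σ²_Task 2 = ((10−2)/6)² = 1.778
te_Task 3 = (9 + 4·14 + 19)/6 = 84/6 = 14; σ²_Task 3 = ((19−9)/6)² = 2.778
te_Task 4 = (11 + 4·14 + 23)/6 = 90/6 = 15; σ²_Task 4 = ((23−11)/6)² = 4.000
te_Task 5 = (9 + 4·13 + 23)/6 = 84/6 = 14; σ²_Task 5 = ((23−9)/6)² = 5.444
te_Task 6 = (11 + 4·13 + 15)/6 = 78/6 = 13; σ²_Task 6 = ((15−11)/6)² = 0.444
te_Task 7 = (8 + 4·10 + 18)/6 = 66/6 = 11; σ²_Task 7 = ((18−8)/6)² = 2.778

Forward pass:
ES_Task 1 = 0; EF_Task 1 = 10
ES_Task 2 = 0; EF_Task 2 = 4
ES_Task 3 = 10; EF_Task 3 = 10+14 = 24
ES_Task 4 = max(EF_Task 1=10, EF_Task 2=4) = 10; EF_Task 4 = 10+15 = 25
ES_Task 5 = 4; EF_Task 5 = 4+14 = 18
ES_Task 6 = 4; EF_Task 6 = 4+13 = 17
ES_Task 7 = max(EF_Task 2=4, EF_Task 3=24, EF_Task 4=25, EF_Task 5=18, EF_Task 6=17) = 25; EF_Task 7 = 25+11 = 36
Expected project duration μ = 36 hours. Critical path: Task 1 → Task 4 → Task 7.

Variance along critical path = 9.000 + 4.000 + 2.778 = 15.778
σ = √15.778 = 3.972 hours

3.97 hours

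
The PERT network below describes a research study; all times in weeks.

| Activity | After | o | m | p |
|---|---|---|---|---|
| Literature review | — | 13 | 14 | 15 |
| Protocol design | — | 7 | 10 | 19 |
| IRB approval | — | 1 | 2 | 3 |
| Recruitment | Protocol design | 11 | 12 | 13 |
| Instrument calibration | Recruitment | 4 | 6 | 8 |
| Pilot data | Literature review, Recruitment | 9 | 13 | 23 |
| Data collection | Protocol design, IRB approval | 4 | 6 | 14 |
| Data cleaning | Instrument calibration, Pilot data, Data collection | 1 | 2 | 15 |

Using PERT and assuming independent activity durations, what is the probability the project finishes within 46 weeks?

te_Literature review = (13 + 4·14 + 15)/6 = 84/6 = 14; σ²_Literature review = ((15−13)/6)² = 0.111
te_Protocol design = (7 + 4·10 + 19)/6 = 66/6 = 11; σ²_Protocol design = ((19−7)/6)² = 4.000
te_IRB approval = (1 + 4·2 + 3)/6 = 12/6 = 2; σ²_IRB approval = ((3−1)/6)² = 0.111
te_Recruitment = (11 + 4·12 + 13)/6 = 72/6 = 12; σ²_Recruitment = ((13−11)/6)² = 0.111
te_Instrument calibration = (4 + 4·6 + 8)/6 = 36/6 = 6; σ²_Instrument calibration = ((8−4)/6)² = 0.444
te_Pilot data = (9 + 4·13 + 23)/6 = 84/6 = 14; σ²_Pilot data = ((23−9)/6)² = 5.444
te_Data collection = (4 + 4·6 + 14)/6 = 42/6 = 7; σ²_Data collection = ((14−4)/6)² = 2.778
te_Data cleaning = (1 + 4·2 + 15)/6 = 24/6 = 4; σ²_Data cleaning = ((15−1)/6)² = 5.444

Forward pass:
ES_Literature review = 0; EF_Literature review = 14
ES_Protocol design = 0; EF_Protocol design = 11
ES_IRB approval = 0; EF_IRB approval = 2
ES_Recruitment = 11; EF_Recruitment = 11+12 = 23
ES_Instrument calibration = 23; EF_Instrument calibration = 23+6 = 29
ES_Pilot data = max(EF_Literature review=14, EF_Recruitment=23) = 23; EF_Pilot data = 23+14 = 37
ES_Data collection = max(EF_Protocol design=11, EF_IRB approval=2) = 11; EF_Data collection = 11+7 = 18
ES_Data cleaning = max(EF_Instrument calibration=29, EF_Pilot data=37, EF_Data collection=18) = 37; EF_Data cleaning = 37+4 = 41
Expected project duration μ = 41 weeks. Critical path: Protocol design → Recruitment → Pilot data → Data cleaning.

Variance along critical path = 4.000 + 0.111 + 5.444 + 5.444 = 15.000; σ = √15.000 = 3.873 weeks.
Z = (46 − 41) / 3.873 = 1.291
P(T ≤ 46) = Φ(1.291) ≈ 0.902

0.902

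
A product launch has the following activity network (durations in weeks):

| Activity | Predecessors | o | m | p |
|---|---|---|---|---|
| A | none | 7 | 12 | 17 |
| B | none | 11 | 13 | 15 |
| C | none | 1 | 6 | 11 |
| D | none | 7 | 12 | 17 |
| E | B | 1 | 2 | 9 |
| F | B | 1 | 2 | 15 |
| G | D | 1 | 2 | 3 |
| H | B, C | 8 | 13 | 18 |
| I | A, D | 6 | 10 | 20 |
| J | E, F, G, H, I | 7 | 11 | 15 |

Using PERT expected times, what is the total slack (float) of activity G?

12 weeks

te_A = (7 + 4·12 + 17)/6 = 72/6 = 12
te_B = (11 + 4·13 + 15)/6 = 78/6 = 13
te_C = (1 + 4·6 + 11)/6 = 36/6 = 6
te_D = (7 + 4·12 + 17)/6 = 72/6 = 12
te_E = (1 + 4·2 + 9)/6 = 18/6 = 3
te_F = (1 + 4·2 + 15)/6 = 24/6 = 4
te_G = (1 + 4·2 + 3)/6 = 12/6 = 2
te_H = (8 + 4·13 + 18)/6 = 78/6 = 13
te_I = (6 + 4·10 + 20)/6 = 66/6 = 11
te_J = (7 + 4·11 + 15)/6 = 66/6 = 11

Forward pass:
ES_A = 0; EF_A = 12
ES_B = 0; EF_B = 13
ES_C = 0; EF_C = 6
ES_D = 0; EF_D = 12
ES_E = 13; EF_E = 13+3 = 16
ES_F = 13; EF_F = 13+4 = 17
ES_G = 12; EF_G = 12+2 = 14
ES_H = max(EF_B=13, EF_C=6) = 13; EF_H = 13+13 = 26
ES_I = max(EF_A=12, EF_D=12) = 12; EF_I = 12+11 = 23
ES_J = max(EF_E=16, EF_F=17, EF_G=14, EF_H=26, EF_I=23) = 26; EF_J = 26+11 = 37
Expected project duration μ = 37 weeks. Critical path: B → H → J.

Backward pass:
LF_J = 37; LS_J = 37−11 = 26
LF_I = LS_J = 26; LS_I = 26−11 = 15
LF_H = LS_J = 26; LS_H = 26−13 = 13
LF_G = LS_J = 26; LS_G = 26−2 = 24
LF_F = LS_J = 26; LS_F = 26−4 = 22
LF_E = LS_J = 26; LS_E = 26−3 = 23
LF_D = min(LS_G=24, LS_I=15) = 15; LS_D = 15−12 = 3
LF_C = LS_H = 13; LS_C = 13−6 = 7
LF_B = min(LS_E=23, LS_F=22, LS_H=13) = 13; LS_B = 13−13 = 0
LF_A = LS_I = 15; LS_A = 15−12 = 3
Slack_G = LS_G − ES_G = 24 − 12 = 12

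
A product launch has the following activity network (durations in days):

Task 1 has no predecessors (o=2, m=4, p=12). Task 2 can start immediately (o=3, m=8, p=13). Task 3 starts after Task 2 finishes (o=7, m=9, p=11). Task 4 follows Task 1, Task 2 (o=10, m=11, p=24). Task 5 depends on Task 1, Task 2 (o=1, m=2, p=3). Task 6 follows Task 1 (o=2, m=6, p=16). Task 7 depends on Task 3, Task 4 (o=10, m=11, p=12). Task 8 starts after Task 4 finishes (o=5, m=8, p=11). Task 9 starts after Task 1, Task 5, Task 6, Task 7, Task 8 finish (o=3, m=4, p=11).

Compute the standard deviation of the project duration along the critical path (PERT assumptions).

te_Task 1 = (2 + 4·4 + 12)/6 = 30/6 = 5; σ²_Task 1 = ((12−2)/6)² = 2.778
te_Task 2 = (3 + 4·8 + 13)/6 = 48/6 = 8; σ²_Task 2 = ((13−3)/6)² = 2.778
te_Task 3 = (7 + 4·9 + 11)/6 = 54/6 = 9; σ²_Task 3 = ((11−7)/6)² = 0.444
te_Task 4 = (10 + 4·11 + 24)/6 = 78/6 = 13; σ²_Task 4 = ((24−10)/6)² = 5.444
te_Task 5 = (1 + 4·2 + 3)/6 = 12/6 = 2; σ²_Task 5 = ((3−1)/6)² = 0.111
te_Task 6 = (2 + 4·6 + 16)/6 = 42/6 = 7; σ²_Task 6 = ((16−2)/6)² = 5.444
te_Task 7 = (10 + 4·11 + 12)/6 = 66/6 = 11; σ²_Task 7 = ((12−10)/6)² = 0.111
te_Task 8 = (5 + 4·8 + 11)/6 = 48/6 = 8; σ²_Task 8 = ((11−5)/6)² = 1.000
te_Task 9 = (3 + 4·4 + 11)/6 = 30/6 = 5; σ²_Task 9 = ((11−3)/6)² = 1.778

Forward pass:
ES_Task 1 = 0; EF_Task 1 = 5
ES_Task 2 = 0; EF_Task 2 = 8
ES_Task 3 = 8; EF_Task 3 = 8+9 = 17
ES_Task 4 = max(EF_Task 1=5, EF_Task 2=8) = 8; EF_Task 4 = 8+13 = 21
ES_Task 5 = max(EF_Task 1=5, EF_Task 2=8) = 8; EF_Task 5 = 8+2 = 10
ES_Task 6 = 5; EF_Task 6 = 5+7 = 12
ES_Task 7 = max(EF_Task 3=17, EF_Task 4=21) = 21; EF_Task 7 = 21+11 = 32
ES_Task 8 = 21; EF_Task 8 = 21+8 = 29
ES_Task 9 = max(EF_Task 1=5, EF_Task 5=10, EF_Task 6=12, EF_Task 7=32, EF_Task 8=29) = 32; EF_Task 9 = 32+5 = 37
Expected project duration μ = 37 days. Critical path: Task 2 → Task 4 → Task 7 → Task 9.

Variance along critical path = 2.778 + 5.444 + 0.111 + 1.778 = 10.111
σ = √10.111 = 3.180 days

3.18 days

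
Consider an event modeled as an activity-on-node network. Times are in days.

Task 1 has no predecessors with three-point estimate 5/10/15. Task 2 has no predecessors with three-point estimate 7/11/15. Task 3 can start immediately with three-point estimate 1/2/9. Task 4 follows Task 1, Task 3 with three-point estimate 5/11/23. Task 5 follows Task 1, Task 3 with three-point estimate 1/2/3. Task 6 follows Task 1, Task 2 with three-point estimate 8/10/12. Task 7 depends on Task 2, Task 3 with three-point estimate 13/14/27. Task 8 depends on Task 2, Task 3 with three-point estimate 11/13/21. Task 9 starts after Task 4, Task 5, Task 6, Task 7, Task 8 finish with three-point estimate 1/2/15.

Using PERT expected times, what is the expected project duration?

te_Task 1 = (5 + 4·10 + 15)/6 = 60/6 = 10
te_Task 2 = (7 + 4·11 + 15)/6 = 66/6 = 11
te_Task 3 = (1 + 4·2 + 9)/6 = 18/6 = 3
te_Task 4 = (5 + 4·11 + 23)/6 = 72/6 = 12
te_Task 5 = (1 + 4·2 + 3)/6 = 12/6 = 2
te_Task 6 = (8 + 4·10 + 12)/6 = 60/6 = 10
te_Task 7 = (13 + 4·14 + 27)/6 = 96/6 = 16
te_Task 8 = (11 + 4·13 + 21)/6 = 84/6 = 14
te_Task 9 = (1 + 4·2 + 15)/6 = 24/6 = 4

Forward pass:
ES_Task 1 = 0; EF_Task 1 = 10
ES_Task 2 = 0; EF_Task 2 = 11
ES_Task 3 = 0; EF_Task 3 = 3
ES_Task 4 = max(EF_Task 1=10, EF_Task 3=3) = 10; EF_Task 4 = 10+12 = 22
ES_Task 5 = max(EF_Task 1=10, EF_Task 3=3) = 10; EF_Task 5 = 10+2 = 12
ES_Task 6 = max(EF_Task 1=10, EF_Task 2=11) = 11; EF_Task 6 = 11+10 = 21
ES_Task 7 = max(EF_Task 2=11, EF_Task 3=3) = 11; EF_Task 7 = 11+16 = 27
ES_Task 8 = max(EF_Task 2=11, EF_Task 3=3) = 11; EF_Task 8 = 11+14 = 25
ES_Task 9 = max(EF_Task 4=22, EF_Task 5=12, EF_Task 6=21, EF_Task 7=27, EF_Task 8=25) = 27; EF_Task 9 = 27+4 = 31
Expected project duration μ = 31 days. Critical path: Task 2 → Task 7 → Task 9.

31 days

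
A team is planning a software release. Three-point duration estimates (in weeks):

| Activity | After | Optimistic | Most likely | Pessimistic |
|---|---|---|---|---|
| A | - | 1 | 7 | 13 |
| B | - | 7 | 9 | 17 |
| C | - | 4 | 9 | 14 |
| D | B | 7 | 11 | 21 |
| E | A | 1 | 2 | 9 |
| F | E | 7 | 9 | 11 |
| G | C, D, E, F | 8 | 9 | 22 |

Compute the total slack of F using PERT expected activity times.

3 weeks

te_A = (1 + 4·7 + 13)/6 = 42/6 = 7
te_B = (7 + 4·9 + 17)/6 = 60/6 = 10
te_C = (4 + 4·9 + 14)/6 = 54/6 = 9
te_D = (7 + 4·11 + 21)/6 = 72/6 = 12
te_E = (1 + 4·2 + 9)/6 = 18/6 = 3
te_F = (7 + 4·9 + 11)/6 = 54/6 = 9
te_G = (8 + 4·9 + 22)/6 = 66/6 = 11

Forward pass:
ES_A = 0; EF_A = 7
ES_B = 0; EF_B = 10
ES_C = 0; EF_C = 9
ES_D = 10; EF_D = 10+12 = 22
ES_E = 7; EF_E = 7+3 = 10
ES_F = 10; EF_F = 10+9 = 19
ES_G = max(EF_C=9, EF_D=22, EF_E=10, EF_F=19) = 22; EF_G = 22+11 = 33
Expected project duration μ = 33 weeks. Critical path: B → D → G.

Backward pass:
LF_G = 33; LS_G = 33−11 = 22
LF_F = LS_G = 22; LS_F = 22−9 = 13
LF_E = min(LS_F=13, LS_G=22) = 13; LS_E = 13−3 = 10
LF_D = LS_G = 22; LS_D = 22−12 = 10
LF_C = LS_G = 22; LS_C = 22−9 = 13
LF_B = LS_D = 10; LS_B = 10−10 = 0
LF_A = LS_E = 10; LS_A = 10−7 = 3
Slack_F = LS_F − ES_F = 13 − 10 = 3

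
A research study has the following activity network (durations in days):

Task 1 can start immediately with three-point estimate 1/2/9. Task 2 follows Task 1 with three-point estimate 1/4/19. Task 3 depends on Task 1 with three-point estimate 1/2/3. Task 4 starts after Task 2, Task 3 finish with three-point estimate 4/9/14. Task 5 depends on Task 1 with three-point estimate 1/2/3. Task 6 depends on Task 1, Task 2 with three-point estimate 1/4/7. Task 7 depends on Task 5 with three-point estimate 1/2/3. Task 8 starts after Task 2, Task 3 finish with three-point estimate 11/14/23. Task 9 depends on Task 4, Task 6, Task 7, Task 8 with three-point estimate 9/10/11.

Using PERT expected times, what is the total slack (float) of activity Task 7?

17 days

te_Task 1 = (1 + 4·2 + 9)/6 = 18/6 = 3
te_Task 2 = (1 + 4·4 + 19)/6 = 36/6 = 6
te_Task 3 = (1 + 4·2 + 3)/6 = 12/6 = 2
te_Task 4 = (4 + 4·9 + 14)/6 = 54/6 = 9
te_Task 5 = (1 + 4·2 + 3)/6 = 12/6 = 2
te_Task 6 = (1 + 4·4 + 7)/6 = 24/6 = 4
te_Task 7 = (1 + 4·2 + 3)/6 = 12/6 = 2
te_Task 8 = (11 + 4·14 + 23)/6 = 90/6 = 15
te_Task 9 = (9 + 4·10 + 11)/6 = 60/6 = 10

Forward pass:
ES_Task 1 = 0; EF_Task 1 = 3
ES_Task 2 = 3; EF_Task 2 = 3+6 = 9
ES_Task 3 = 3; EF_Task 3 = 3+2 = 5
ES_Task 4 = max(EF_Task 2=9, EF_Task 3=5) = 9; EF_Task 4 = 9+9 = 18
ES_Task 5 = 3; EF_Task 5 = 3+2 = 5
ES_Task 6 = max(EF_Task 1=3, EF_Task 2=9) = 9; EF_Task 6 = 9+4 = 13
ES_Task 7 = 5; EF_Task 7 = 5+2 = 7
ES_Task 8 = max(EF_Task 2=9, EF_Task 3=5) = 9; EF_Task 8 = 9+15 = 24
ES_Task 9 = max(EF_Task 4=18, EF_Task 6=13, EF_Task 7=7, EF_Task 8=24) = 24; EF_Task 9 = 24+10 = 34
Expected project duration μ = 34 days. Critical path: Task 1 → Task 2 → Task 8 → Task 9.

Backward pass:
LF_Task 9 = 34; LS_Task 9 = 34−10 = 24
LF_Task 8 = LS_Task 9 = 24; LS_Task 8 = 24−15 = 9
LF_Task 7 = LS_Task 9 = 24; LS_Task 7 = 24−2 = 22
LF_Task 6 = LS_Task 9 = 24; LS_Task 6 = 24−4 = 20
LF_Task 5 = LS_Task 7 = 22; LS_Task 5 = 22−2 = 20
LF_Task 4 = LS_Task 9 = 24; LS_Task 4 = 24−9 = 15
LF_Task 3 = min(LS_Task 4=15, LS_Task 8=9) = 9; LS_Task 3 = 9−2 = 7
LF_Task 2 = min(LS_Task 4=15, LS_Task 6=20, LS_Task 8=9) = 9; LS_Task 2 = 9−6 = 3
LF_Task 1 = min(LS_Task 2=3, LS_Task 3=7, LS_Task 5=20, LS_Task 6=20) = 3; LS_Task 1 = 3−3 = 0
Slack_Task 7 = LS_Task 7 − ES_Task 7 = 22 − 5 = 17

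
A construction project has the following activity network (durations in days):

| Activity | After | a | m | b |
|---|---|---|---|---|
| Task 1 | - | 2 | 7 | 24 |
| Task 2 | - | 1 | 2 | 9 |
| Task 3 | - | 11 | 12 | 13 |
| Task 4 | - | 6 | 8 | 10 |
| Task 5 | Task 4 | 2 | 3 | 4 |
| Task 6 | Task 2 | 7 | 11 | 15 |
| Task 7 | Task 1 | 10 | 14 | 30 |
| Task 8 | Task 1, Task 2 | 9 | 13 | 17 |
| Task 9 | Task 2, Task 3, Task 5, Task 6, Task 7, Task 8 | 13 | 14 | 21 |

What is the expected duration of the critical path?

te_Task 1 = (2 + 4·7 + 24)/6 = 54/6 = 9
te_Task 2 = (1 + 4·2 + 9)/6 = 18/6 = 3
te_Task 3 = (11 + 4·12 + 13)/6 = 72/6 = 12
te_Task 4 = (6 + 4·8 + 10)/6 = 48/6 = 8
te_Task 5 = (2 + 4·3 + 4)/6 = 18/6 = 3
te_Task 6 = (7 + 4·11 + 15)/6 = 66/6 = 11
te_Task 7 = (10 + 4·14 + 30)/6 = 96/6 = 16
te_Task 8 = (9 + 4·13 + 17)/6 = 78/6 = 13
te_Task 9 = (13 + 4·14 + 21)/6 = 90/6 = 15

Forward pass:
ES_Task 1 = 0; EF_Task 1 = 9
ES_Task 2 = 0; EF_Task 2 = 3
ES_Task 3 = 0; EF_Task 3 = 12
ES_Task 4 = 0; EF_Task 4 = 8
ES_Task 5 = 8; EF_Task 5 = 8+3 = 11
ES_Task 6 = 3; EF_Task 6 = 3+11 = 14
ES_Task 7 = 9; EF_Task 7 = 9+16 = 25
ES_Task 8 = max(EF_Task 1=9, EF_Task 2=3) = 9; EF_Task 8 = 9+13 = 22
ES_Task 9 = max(EF_Task 2=3, EF_Task 3=12, EF_Task 5=11, EF_Task 6=14, EF_Task 7=25, EF_Task 8=22) = 25; EF_Task 9 = 25+15 = 40
Expected project duration μ = 40 days. Critical path: Task 1 → Task 7 → Task 9.

40 days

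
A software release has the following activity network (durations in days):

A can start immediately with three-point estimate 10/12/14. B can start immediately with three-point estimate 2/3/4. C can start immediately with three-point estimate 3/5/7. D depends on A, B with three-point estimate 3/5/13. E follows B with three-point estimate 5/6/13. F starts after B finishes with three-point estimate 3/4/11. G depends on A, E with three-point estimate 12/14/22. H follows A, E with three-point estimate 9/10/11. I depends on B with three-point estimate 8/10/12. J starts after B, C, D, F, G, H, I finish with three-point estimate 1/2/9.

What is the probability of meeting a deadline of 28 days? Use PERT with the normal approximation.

0.186

te_A = (10 + 4·12 + 14)/6 = 72/6 = 12; σ²_A = ((14−10)/6)² = 0.444
te_B = (2 + 4·3 + 4)/6 = 18/6 = 3; σ²_B = ((4−2)/6)² = 0.111
te_C = (3 + 4·5 + 7)/6 = 30/6 = 5; σ²_C = ((7−3)/6)² = 0.444
te_D = (3 + 4·5 + 13)/6 = 36/6 = 6; σ²_D = ((13−3)/6)² = 2.778
te_E = (5 + 4·6 + 13)/6 = 42/6 = 7; σ²_E = ((13−5)/6)² = 1.778
te_F = (3 + 4·4 + 11)/6 = 30/6 = 5; σ²_F = ((11−3)/6)² = 1.778
te_G = (12 + 4·14 + 22)/6 = 90/6 = 15; σ²_G = ((22−12)/6)² = 2.778
te_H = (9 + 4·10 + 11)/6 = 60/6 = 10; σ²_H = ((11−9)/6)² = 0.111
te_I = (8 + 4·10 + 12)/6 = 60/6 = 10; σ²_I = ((12−8)/6)² = 0.444
te_J = (1 + 4·2 + 9)/6 = 18/6 = 3; σ²_J = ((9−1)/6)² = 1.778

Forward pass:
ES_A = 0; EF_A = 12
ES_B = 0; EF_B = 3
ES_C = 0; EF_C = 5
ES_D = max(EF_A=12, EF_B=3) = 12; EF_D = 12+6 = 18
ES_E = 3; EF_E = 3+7 = 10
ES_F = 3; EF_F = 3+5 = 8
ES_G = max(EF_A=12, EF_E=10) = 12; EF_G = 12+15 = 27
ES_H = max(EF_A=12, EF_E=10) = 12; EF_H = 12+10 = 22
ES_I = 3; EF_I = 3+10 = 13
ES_J = max(EF_B=3, EF_C=5, EF_D=18, EF_F=8, EF_G=27, EF_H=22, EF_I=13) = 27; EF_J = 27+3 = 30
Expected project duration μ = 30 days. Critical path: A → G → J.

Variance along critical path = 0.444 + 2.778 + 1.778 = 5.000; σ = √5.000 = 2.236 days.
Z = (28 − 30) / 2.236 = -0.894
P(T ≤ 28) = Φ(-0.894) ≈ 0.186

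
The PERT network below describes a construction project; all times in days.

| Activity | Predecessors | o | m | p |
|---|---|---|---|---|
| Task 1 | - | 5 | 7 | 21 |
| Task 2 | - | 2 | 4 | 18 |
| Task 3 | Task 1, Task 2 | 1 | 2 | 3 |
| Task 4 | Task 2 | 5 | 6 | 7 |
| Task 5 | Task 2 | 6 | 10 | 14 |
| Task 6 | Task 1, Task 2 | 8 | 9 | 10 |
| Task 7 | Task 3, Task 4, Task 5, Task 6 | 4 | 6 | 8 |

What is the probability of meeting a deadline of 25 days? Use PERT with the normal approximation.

te_Task 1 = (5 + 4·7 + 21)/6 = 54/6 = 9; σ²_Task 1 = ((21−5)/6)² = 7.111
te_Task 2 = (2 + 4·4 + 18)/6 = 36/6 = 6; σ²_Task 2 = ((18−2)/6)² = 7.111
te_Task 3 = (1 + 4·2 + 3)/6 = 12/6 = 2; σ²_Task 3 = ((3−1)/6)² = 0.111
te_Task 4 = (5 + 4·6 + 7)/6 = 36/6 = 6; σ²_Task 4 = ((7−5)/6)² = 0.111
te_Task 5 = (6 + 4·10 + 14)/6 = 60/6 = 10; σ²_Task 5 = ((14−6)/6)² = 1.778
te_Task 6 = (8 + 4·9 + 10)/6 = 54/6 = 9; σ²_Task 6 = ((10−8)/6)² = 0.111
te_Task 7 = (4 + 4·6 + 8)/6 = 36/6 = 6; σ²_Task 7 = ((8−4)/6)² = 0.444

Forward pass:
ES_Task 1 = 0; EF_Task 1 = 9
ES_Task 2 = 0; EF_Task 2 = 6
ES_Task 3 = max(EF_Task 1=9, EF_Task 2=6) = 9; EF_Task 3 = 9+2 = 11
ES_Task 4 = 6; EF_Task 4 = 6+6 = 12
ES_Task 5 = 6; EF_Task 5 = 6+10 = 16
ES_Task 6 = max(EF_Task 1=9, EF_Task 2=6) = 9; EF_Task 6 = 9+9 = 18
ES_Task 7 = max(EF_Task 3=11, EF_Task 4=12, EF_Task 5=16, EF_Task 6=18) = 18; EF_Task 7 = 18+6 = 24
Expected project duration μ = 24 days. Critical path: Task 1 → Task 6 → Task 7.

Variance along critical path = 7.111 + 0.111 + 0.444 = 7.667; σ = √7.667 = 2.769 days.
Z = (25 − 24) / 2.769 = 0.361
P(T ≤ 25) = Φ(0.361) ≈ 0.641

0.641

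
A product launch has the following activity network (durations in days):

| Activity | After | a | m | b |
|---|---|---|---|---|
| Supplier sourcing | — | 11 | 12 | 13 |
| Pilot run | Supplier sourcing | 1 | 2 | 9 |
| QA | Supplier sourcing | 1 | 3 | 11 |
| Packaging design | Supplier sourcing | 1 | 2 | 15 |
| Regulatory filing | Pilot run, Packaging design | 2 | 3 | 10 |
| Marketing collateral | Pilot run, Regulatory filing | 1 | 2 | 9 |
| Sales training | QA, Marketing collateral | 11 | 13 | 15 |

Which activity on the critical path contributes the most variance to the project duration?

te_Supplier sourcing = (11 + 4·12 + 13)/6 = 72/6 = 12; σ²_Supplier sourcing = ((13−11)/6)² = 0.111
te_Pilot run = (1 + 4·2 + 9)/6 = 18/6 = 3; σ²_Pilot run = ((9−1)/6)² = 1.778
te_QA = (1 + 4·3 + 11)/6 = 24/6 = 4; σ²_QA = ((11−1)/6)² = 2.778
te_Packaging design = (1 + 4·2 + 15)/6 = 24/6 = 4; σ²_Packaging design = ((15−1)/6)² = 5.444
te_Regulatory filing = (2 + 4·3 + 10)/6 = 24/6 = 4; σ²_Regulatory filing = ((10−2)/6)² = 1.778
te_Marketing collateral = (1 + 4·2 + 9)/6 = 18/6 = 3; σ²_Marketing collateral = ((9−1)/6)² = 1.778
te_Sales training = (11 + 4·13 + 15)/6 = 78/6 = 13; σ²_Sales training = ((15−11)/6)² = 0.444

Forward pass:
ES_Supplier sourcing = 0; EF_Supplier sourcing = 12
ES_Pilot run = 12; EF_Pilot run = 12+3 = 15
ES_QA = 12; EF_QA = 12+4 = 16
ES_Packaging design = 12; EF_Packaging design = 12+4 = 16
ES_Regulatory filing = max(EF_Pilot run=15, EF_Packaging design=16) = 16; EF_Regulatory filing = 16+4 = 20
ES_Marketing collateral = max(EF_Pilot run=15, EF_Regulatory filing=20) = 20; EF_Marketing collateral = 20+3 = 23
ES_Sales training = max(EF_QA=16, EF_Marketing collateral=23) = 23; EF_Sales training = 23+13 = 36
Expected project duration μ = 36 days. Critical path: Supplier sourcing → Packaging design → Regulatory filing → Marketing collateral → Sales training.

Variances on critical path: σ²_Supplier sourcing=0.111, σ²_Packaging design=5.444, σ²_Regulatory filing=1.778, σ²_Marketing collateral=1.778, σ²_Sales training=0.444.
Largest is σ²_Packaging design = 5.444.

Packaging design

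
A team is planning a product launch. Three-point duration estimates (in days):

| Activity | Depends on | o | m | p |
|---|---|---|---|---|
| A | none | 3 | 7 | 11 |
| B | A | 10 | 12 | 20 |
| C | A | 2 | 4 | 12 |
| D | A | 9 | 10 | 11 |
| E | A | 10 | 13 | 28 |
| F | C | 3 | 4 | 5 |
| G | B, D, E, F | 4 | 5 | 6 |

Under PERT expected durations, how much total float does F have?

6 days

te_A = (3 + 4·7 + 11)/6 = 42/6 = 7
te_B = (10 + 4·12 + 20)/6 = 78/6 = 13
te_C = (2 + 4·4 + 12)/6 = 30/6 = 5
te_D = (9 + 4·10 + 11)/6 = 60/6 = 10
te_E = (10 + 4·13 + 28)/6 = 90/6 = 15
te_F = (3 + 4·4 + 5)/6 = 24/6 = 4
te_G = (4 + 4·5 + 6)/6 = 30/6 = 5

Forward pass:
ES_A = 0; EF_A = 7
ES_B = 7; EF_B = 7+13 = 20
ES_C = 7; EF_C = 7+5 = 12
ES_D = 7; EF_D = 7+10 = 17
ES_E = 7; EF_E = 7+15 = 22
ES_F = 12; EF_F = 12+4 = 16
ES_G = max(EF_B=20, EF_D=17, EF_E=22, EF_F=16) = 22; EF_G = 22+5 = 27
Expected project duration μ = 27 days. Critical path: A → E → G.

Backward pass:
LF_G = 27; LS_G = 27−5 = 22
LF_F = LS_G = 22; LS_F = 22−4 = 18
LF_E = LS_G = 22; LS_E = 22−15 = 7
LF_D = LS_G = 22; LS_D = 22−10 = 12
LF_C = LS_F = 18; LS_C = 18−5 = 13
LF_B = LS_G = 22; LS_B = 22−13 = 9
LF_A = min(LS_B=9, LS_C=13, LS_D=12, LS_E=7) = 7; LS_A = 7−7 = 0
Slack_F = LS_F − ES_F = 18 − 12 = 6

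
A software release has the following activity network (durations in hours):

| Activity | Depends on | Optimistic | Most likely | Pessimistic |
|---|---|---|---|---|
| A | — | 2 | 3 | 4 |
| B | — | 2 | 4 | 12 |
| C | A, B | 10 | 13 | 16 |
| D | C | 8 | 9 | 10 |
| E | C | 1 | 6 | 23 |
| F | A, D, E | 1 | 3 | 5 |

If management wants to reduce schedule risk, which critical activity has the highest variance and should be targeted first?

B

te_A = (2 + 4·3 + 4)/6 = 18/6 = 3; σ²_A = ((4−2)/6)² = 0.111
te_B = (2 + 4·4 + 12)/6 = 30/6 = 5; σ²_B = ((12−2)/6)² = 2.778
te_C = (10 + 4·13 + 16)/6 = 78/6 = 13; σ²_C = ((16−10)/6)² = 1.000
te_D = (8 + 4·9 + 10)/6 = 54/6 = 9; σ²_D = ((10−8)/6)² = 0.111
te_E = (1 + 4·6 + 23)/6 = 48/6 = 8; σ²_E = ((23−1)/6)² = 13.444
te_F = (1 + 4·3 + 5)/6 = 18/6 = 3; σ²_F = ((5−1)/6)² = 0.444

Forward pass:
ES_A = 0; EF_A = 3
ES_B = 0; EF_B = 5
ES_C = max(EF_A=3, EF_B=5) = 5; EF_C = 5+13 = 18
ES_D = 18; EF_D = 18+9 = 27
ES_E = 18; EF_E = 18+8 = 26
ES_F = max(EF_A=3, EF_D=27, EF_E=26) = 27; EF_F = 27+3 = 30
Expected project duration μ = 30 hours. Critical path: B → C → D → F.

Variances on critical path: σ²_B=2.778, σ²_C=1.000, σ²_D=0.111, σ²_F=0.444.
Largest is σ²_B = 2.778.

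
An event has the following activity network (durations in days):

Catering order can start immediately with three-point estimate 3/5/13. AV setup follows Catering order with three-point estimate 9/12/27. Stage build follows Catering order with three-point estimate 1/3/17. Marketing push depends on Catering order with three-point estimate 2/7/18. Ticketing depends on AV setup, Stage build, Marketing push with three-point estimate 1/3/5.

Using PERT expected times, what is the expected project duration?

te_Catering order = (3 + 4·5 + 13)/6 = 36/6 = 6
te_AV setup = (9 + 4·12 + 27)/6 = 84/6 = 14
te_Stage build = (1 + 4·3 + 17)/6 = 30/6 = 5
te_Marketing push = (2 + 4·7 + 18)/6 = 48/6 = 8
te_Ticketing = (1 + 4·3 + 5)/6 = 18/6 = 3

Forward pass:
ES_Catering order = 0; EF_Catering order = 6
ES_AV setup = 6; EF_AV setup = 6+14 = 20
ES_Stage build = 6; EF_Stage build = 6+5 = 11
ES_Marketing push = 6; EF_Marketing push = 6+8 = 14
ES_Ticketing = max(EF_AV setup=20, EF_Stage build=11, EF_Marketing push=14) = 20; EF_Ticketing = 20+3 = 23
Expected project duration μ = 23 days. Critical path: Catering order → AV setup → Ticketing.

23 days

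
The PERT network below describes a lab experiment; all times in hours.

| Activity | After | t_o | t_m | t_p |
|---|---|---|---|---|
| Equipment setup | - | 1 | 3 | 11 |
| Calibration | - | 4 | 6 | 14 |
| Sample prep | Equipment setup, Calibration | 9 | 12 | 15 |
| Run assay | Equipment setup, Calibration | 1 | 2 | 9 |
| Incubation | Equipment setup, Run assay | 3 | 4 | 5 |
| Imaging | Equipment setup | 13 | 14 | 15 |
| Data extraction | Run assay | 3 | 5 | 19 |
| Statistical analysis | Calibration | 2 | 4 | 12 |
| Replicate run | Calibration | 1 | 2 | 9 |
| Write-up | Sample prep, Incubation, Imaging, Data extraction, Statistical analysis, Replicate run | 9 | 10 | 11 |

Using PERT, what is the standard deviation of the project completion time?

1.97 hours

te_Equipment setup = (1 + 4·3 + 11)/6 = 24/6 = 4; σ²_Equipment setup = ((11−1)/6)² = 2.778
te_Calibration = (4 + 4·6 + 14)/6 = 42/6 = 7; σ²_Calibration = ((14−4)/6)² = 2.778
te_Sample prep = (9 + 4·12 + 15)/6 = 72/6 = 12; σ²_Sample prep = ((15−9)/6)² = 1.000
te_Run assay = (1 + 4·2 + 9)/6 = 18/6 = 3; σ²_Run assay = ((9−1)/6)² = 1.778
te_Incubation = (3 + 4·4 + 5)/6 = 24/6 = 4; σ²_Incubation = ((5−3)/6)² = 0.111
te_Imaging = (13 + 4·14 + 15)/6 = 84/6 = 14; σ²_Imaging = ((15−13)/6)² = 0.111
te_Data extraction = (3 + 4·5 + 19)/6 = 42/6 = 7; σ²_Data extraction = ((19−3)/6)² = 7.111
te_Statistical analysis = (2 + 4·4 + 12)/6 = 30/6 = 5; σ²_Statistical analysis = ((12−2)/6)² = 2.778
te_Replicate run = (1 + 4·2 + 9)/6 = 18/6 = 3; σ²_Replicate run = ((9−1)/6)² = 1.778
te_Write-up = (9 + 4·10 + 11)/6 = 60/6 = 10; σ²_Write-up = ((11−9)/6)² = 0.111

Forward pass:
ES_Equipment setup = 0; EF_Equipment setup = 4
ES_Calibration = 0; EF_Calibration = 7
ES_Sample prep = max(EF_Equipment setup=4, EF_Calibration=7) = 7; EF_Sample prep = 7+12 = 19
ES_Run assay = max(EF_Equipment setup=4, EF_Calibration=7) = 7; EF_Run assay = 7+3 = 10
ES_Incubation = max(EF_Equipment setup=4, EF_Run assay=10) = 10; EF_Incubation = 10+4 = 14
ES_Imaging = 4; EF_Imaging = 4+14 = 18
ES_Data extraction = 10; EF_Data extraction = 10+7 = 17
ES_Statistical analysis = 7; EF_Statistical analysis = 7+5 = 12
ES_Replicate run = 7; EF_Replicate run = 7+3 = 10
ES_Write-up = max(EF_Sample prep=19, EF_Incubation=14, EF_Imaging=18, EF_Data extraction=17, EF_Statistical analysis=12, EF_Replicate run=10) = 19; EF_Write-up = 19+10 = 29
Expected project duration μ = 29 hours. Critical path: Calibration → Sample prep → Write-up.

Variance along critical path = 2.778 + 1.000 + 0.111 = 3.889
σ = √3.889 = 1.972 hours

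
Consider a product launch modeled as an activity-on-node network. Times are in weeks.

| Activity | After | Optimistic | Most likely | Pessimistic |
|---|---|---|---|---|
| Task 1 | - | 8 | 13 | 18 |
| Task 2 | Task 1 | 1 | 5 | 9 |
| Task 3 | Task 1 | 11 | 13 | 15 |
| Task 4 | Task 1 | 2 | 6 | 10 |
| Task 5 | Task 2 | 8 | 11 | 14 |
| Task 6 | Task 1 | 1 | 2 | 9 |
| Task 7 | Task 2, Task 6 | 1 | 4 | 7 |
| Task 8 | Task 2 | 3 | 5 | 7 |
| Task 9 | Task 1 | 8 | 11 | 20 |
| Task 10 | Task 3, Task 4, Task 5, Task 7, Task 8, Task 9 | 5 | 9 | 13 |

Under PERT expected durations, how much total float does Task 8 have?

6 weeks

te_Task 1 = (8 + 4·13 + 18)/6 = 78/6 = 13
te_Task 2 = (1 + 4·5 + 9)/6 = 30/6 = 5
te_Task 3 = (11 + 4·13 + 15)/6 = 78/6 = 13
te_Task 4 = (2 + 4·6 + 10)/6 = 36/6 = 6
te_Task 5 = (8 + 4·11 + 14)/6 = 66/6 = 11
te_Task 6 = (1 + 4·2 + 9)/6 = 18/6 = 3
te_Task 7 = (1 + 4·4 + 7)/6 = 24/6 = 4
te_Task 8 = (3 + 4·5 + 7)/6 = 30/6 = 5
te_Task 9 = (8 + 4·11 + 20)/6 = 72/6 = 12
te_Task 10 = (5 + 4·9 + 13)/6 = 54/6 = 9

Forward pass:
ES_Task 1 = 0; EF_Task 1 = 13
ES_Task 2 = 13; EF_Task 2 = 13+5 = 18
ES_Task 3 = 13; EF_Task 3 = 13+13 = 26
ES_Task 4 = 13; EF_Task 4 = 13+6 = 19
ES_Task 5 = 18; EF_Task 5 = 18+11 = 29
ES_Task 6 = 13; EF_Task 6 = 13+3 = 16
ES_Task 7 = max(EF_Task 2=18, EF_Task 6=16) = 18; EF_Task 7 = 18+4 = 22
ES_Task 8 = 18; EF_Task 8 = 18+5 = 23
ES_Task 9 = 13; EF_Task 9 = 13+12 = 25
ES_Task 10 = max(EF_Task 3=26, EF_Task 4=19, EF_Task 5=29, EF_Task 7=22, EF_Task 8=23, EF_Task 9=25) = 29; EF_Task 10 = 29+9 = 38
Expected project duration μ = 38 weeks. Critical path: Task 1 → Task 2 → Task 5 → Task 10.

Backward pass:
LF_Task 10 = 38; LS_Task 10 = 38−9 = 29
LF_Task 9 = LS_Task 10 = 29; LS_Task 9 = 29−12 = 17
LF_Task 8 = LS_Task 10 = 29; LS_Task 8 = 29−5 = 24
LF_Task 7 = LS_Task 10 = 29; LS_Task 7 = 29−4 = 25
LF_Task 6 = LS_Task 7 = 25; LS_Task 6 = 25−3 = 22
LF_Task 5 = LS_Task 10 = 29; LS_Task 5 = 29−11 = 18
LF_Task 4 = LS_Task 10 = 29; LS_Task 4 = 29−6 = 23
LF_Task 3 = LS_Task 10 = 29; LS_Task 3 = 29−13 = 16
LF_Task 2 = min(LS_Task 5=18, LS_Task 7=25, LS_Task 8=24) = 18; LS_Task 2 = 18−5 = 13
LF_Task 1 = min(LS_Task 2=13, LS_Task 3=16, LS_Task 4=23, LS_Task 6=22, LS_Task 9=17) = 13; LS_Task 1 = 13−13 = 0
Slack_Task 8 = LS_Task 8 − ES_Task 8 = 24 − 18 = 6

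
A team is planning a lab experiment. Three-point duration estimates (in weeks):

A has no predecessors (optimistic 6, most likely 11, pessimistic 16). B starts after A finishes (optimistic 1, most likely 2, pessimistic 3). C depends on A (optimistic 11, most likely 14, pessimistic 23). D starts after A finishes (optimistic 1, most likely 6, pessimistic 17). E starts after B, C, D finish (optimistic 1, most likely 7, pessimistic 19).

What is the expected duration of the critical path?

34 weeks

te_A = (6 + 4·11 + 16)/6 = 66/6 = 11
te_B = (1 + 4·2 + 3)/6 = 12/6 = 2
te_C = (11 + 4·14 + 23)/6 = 90/6 = 15
te_D = (1 + 4·6 + 17)/6 = 42/6 = 7
te_E = (1 + 4·7 + 19)/6 = 48/6 = 8

Forward pass:
ES_A = 0; EF_A = 11
ES_B = 11; EF_B = 11+2 = 13
ES_C = 11; EF_C = 11+15 = 26
ES_D = 11; EF_D = 11+7 = 18
ES_E = max(EF_B=13, EF_C=26, EF_D=18) = 26; EF_E = 26+8 = 34
Expected project duration μ = 34 weeks. Critical path: A → C → E.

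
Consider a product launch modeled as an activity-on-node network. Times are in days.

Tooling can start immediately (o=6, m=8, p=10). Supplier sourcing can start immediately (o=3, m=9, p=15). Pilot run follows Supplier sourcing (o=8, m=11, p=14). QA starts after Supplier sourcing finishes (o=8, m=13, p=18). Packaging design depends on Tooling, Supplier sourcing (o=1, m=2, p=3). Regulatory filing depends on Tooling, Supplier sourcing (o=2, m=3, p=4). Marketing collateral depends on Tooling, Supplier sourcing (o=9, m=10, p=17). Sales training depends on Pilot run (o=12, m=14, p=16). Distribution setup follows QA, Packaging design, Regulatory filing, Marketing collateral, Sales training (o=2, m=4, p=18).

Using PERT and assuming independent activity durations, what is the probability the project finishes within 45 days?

0.921

te_Tooling = (6 + 4·8 + 10)/6 = 48/6 = 8; σ²_Tooling = ((10−6)/6)² = 0.444
te_Supplier sourcing = (3 + 4·9 + 15)/6 = 54/6 = 9; σ²_Supplier sourcing = ((15−3)/6)² = 4.000
te_Pilot run = (8 + 4·11 + 14)/6 = 66/6 = 11; σ²_Pilot run = ((14−8)/6)² = 1.000
te_QA = (8 + 4·13 + 18)/6 = 78/6 = 13; σ²_QA = ((18−8)/6)² = 2.778
te_Packaging design = (1 + 4·2 + 3)/6 = 12/6 = 2; σ²_Packaging design = ((3−1)/6)² = 0.111
te_Regulatory filing = (2 + 4·3 + 4)/6 = 18/6 = 3; σ²_Regulatory filing = ((4−2)/6)² = 0.111
te_Marketing collateral = (9 + 4·10 + 17)/6 = 66/6 = 11; σ²_Marketing collateral = ((17−9)/6)² = 1.778
te_Sales training = (12 + 4·14 + 16)/6 = 84/6 = 14; σ²_Sales training = ((16−12)/6)² = 0.444
te_Distribution setup = (2 + 4·4 + 18)/6 = 36/6 = 6; σ²_Distribution setup = ((18−2)/6)² = 7.111

Forward pass:
ES_Tooling = 0; EF_Tooling = 8
ES_Supplier sourcing = 0; EF_Supplier sourcing = 9
ES_Pilot run = 9; EF_Pilot run = 9+11 = 20
ES_QA = 9; EF_QA = 9+13 = 22
ES_Packaging design = max(EF_Tooling=8, EF_Supplier sourcing=9) = 9; EF_Packaging design = 9+2 = 11
ES_Regulatory filing = max(EF_Tooling=8, EF_Supplier sourcing=9) = 9; EF_Regulatory filing = 9+3 = 12
ES_Marketing collateral = max(EF_Tooling=8, EF_Supplier sourcing=9) = 9; EF_Marketing collateral = 9+11 = 20
ES_Sales training = 20; EF_Sales training = 20+14 = 34
ES_Distribution setup = max(EF_QA=22, EF_Packaging design=11, EF_Regulatory filing=12, EF_Marketing collateral=20, EF_Sales training=34) = 34; EF_Distribution setup = 34+6 = 40
Expected project duration μ = 40 days. Critical path: Supplier sourcing → Pilot run → Sales training → Distribution setup.

Variance along critical path = 4.000 + 1.000 + 0.444 + 7.111 = 12.556; σ = √12.556 = 3.543 days.
Z = (45 − 40) / 3.543 = 1.411
P(T ≤ 45) = Φ(1.411) ≈ 0.921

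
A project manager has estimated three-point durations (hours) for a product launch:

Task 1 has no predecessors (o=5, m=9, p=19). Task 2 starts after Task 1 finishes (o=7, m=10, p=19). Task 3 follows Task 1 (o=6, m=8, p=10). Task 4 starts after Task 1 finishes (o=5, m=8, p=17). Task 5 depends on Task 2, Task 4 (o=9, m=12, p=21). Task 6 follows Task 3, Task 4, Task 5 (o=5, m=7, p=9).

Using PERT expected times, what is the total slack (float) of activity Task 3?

te_Task 1 = (5 + 4·9 + 19)/6 = 60/6 = 10
te_Task 2 = (7 + 4·10 + 19)/6 = 66/6 = 11
te_Task 3 = (6 + 4·8 + 10)/6 = 48/6 = 8
te_Task 4 = (5 + 4·8 + 17)/6 = 54/6 = 9
te_Task 5 = (9 + 4·12 + 21)/6 = 78/6 = 13
te_Task 6 = (5 + 4·7 + 9)/6 = 42/6 = 7

Forward pass:
ES_Task 1 = 0; EF_Task 1 = 10
ES_Task 2 = 10; EF_Task 2 = 10+11 = 21
ES_Task 3 = 10; EF_Task 3 = 10+8 = 18
ES_Task 4 = 10; EF_Task 4 = 10+9 = 19
ES_Task 5 = max(EF_Task 2=21, EF_Task 4=19) = 21; EF_Task 5 = 21+13 = 34
ES_Task 6 = max(EF_Task 3=18, EF_Task 4=19, EF_Task 5=34) = 34; EF_Task 6 = 34+7 = 41
Expected project duration μ = 41 hours. Critical path: Task 1 → Task 2 → Task 5 → Task 6.

Backward pass:
LF_Task 6 = 41; LS_Task 6 = 41−7 = 34
LF_Task 5 = LS_Task 6 = 34; LS_Task 5 = 34−13 = 21
LF_Task 4 = min(LS_Task 5=21, LS_Task 6=34) = 21; LS_Task 4 = 21−9 = 12
LF_Task 3 = LS_Task 6 = 34; LS_Task 3 = 34−8 = 26
LF_Task 2 = LS_Task 5 = 21; LS_Task 2 = 21−11 = 10
LF_Task 1 = min(LS_Task 2=10, LS_Task 3=26, LS_Task 4=12) = 10; LS_Task 1 = 10−10 = 0
Slack_Task 3 = LS_Task 3 − ES_Task 3 = 26 − 10 = 16

16 hours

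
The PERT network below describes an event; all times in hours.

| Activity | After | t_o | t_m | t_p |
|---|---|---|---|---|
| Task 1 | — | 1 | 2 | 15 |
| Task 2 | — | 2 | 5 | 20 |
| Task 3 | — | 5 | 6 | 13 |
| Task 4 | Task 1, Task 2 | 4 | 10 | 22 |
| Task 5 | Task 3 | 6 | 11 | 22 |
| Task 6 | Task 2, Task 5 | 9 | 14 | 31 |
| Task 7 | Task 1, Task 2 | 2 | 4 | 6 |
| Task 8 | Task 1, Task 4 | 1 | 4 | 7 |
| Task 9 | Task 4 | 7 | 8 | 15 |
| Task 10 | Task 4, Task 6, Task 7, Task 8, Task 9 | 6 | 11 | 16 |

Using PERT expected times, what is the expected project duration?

te_Task 1 = (1 + 4·2 + 15)/6 = 24/6 = 4
te_Task 2 = (2 + 4·5 + 20)/6 = 42/6 = 7
te_Task 3 = (5 + 4·6 + 13)/6 = 42/6 = 7
te_Task 4 = (4 + 4·10 + 22)/6 = 66/6 = 11
te_Task 5 = (6 + 4·11 + 22)/6 = 72/6 = 12
te_Task 6 = (9 + 4·14 + 31)/6 = 96/6 = 16
te_Task 7 = (2 + 4·4 + 6)/6 = 24/6 = 4
te_Task 8 = (1 + 4·4 + 7)/6 = 24/6 = 4
te_Task 9 = (7 + 4·8 + 15)/6 = 54/6 = 9
te_Task 10 = (6 + 4·11 + 16)/6 = 66/6 = 11

Forward pass:
ES_Task 1 = 0; EF_Task 1 = 4
ES_Task 2 = 0; EF_Task 2 = 7
ES_Task 3 = 0; EF_Task 3 = 7
ES_Task 4 = max(EF_Task 1=4, EF_Task 2=7) = 7; EF_Task 4 = 7+11 = 18
ES_Task 5 = 7; EF_Task 5 = 7+12 = 19
ES_Task 6 = max(EF_Task 2=7, EF_Task 5=19) = 19; EF_Task 6 = 19+16 = 35
ES_Task 7 = max(EF_Task 1=4, EF_Task 2=7) = 7; EF_Task 7 = 7+4 = 11
ES_Task 8 = max(EF_Task 1=4, EF_Task 4=18) = 18; EF_Task 8 = 18+4 = 22
ES_Task 9 = 18; EF_Task 9 = 18+9 = 27
ES_Task 10 = max(EF_Task 4=18, EF_Task 6=35, EF_Task 7=11, EF_Task 8=22, EF_Task 9=27) = 35; EF_Task 10 = 35+11 = 46
Expected project duration μ = 46 hours. Critical path: Task 3 → Task 5 → Task 6 → Task 10.

46 hours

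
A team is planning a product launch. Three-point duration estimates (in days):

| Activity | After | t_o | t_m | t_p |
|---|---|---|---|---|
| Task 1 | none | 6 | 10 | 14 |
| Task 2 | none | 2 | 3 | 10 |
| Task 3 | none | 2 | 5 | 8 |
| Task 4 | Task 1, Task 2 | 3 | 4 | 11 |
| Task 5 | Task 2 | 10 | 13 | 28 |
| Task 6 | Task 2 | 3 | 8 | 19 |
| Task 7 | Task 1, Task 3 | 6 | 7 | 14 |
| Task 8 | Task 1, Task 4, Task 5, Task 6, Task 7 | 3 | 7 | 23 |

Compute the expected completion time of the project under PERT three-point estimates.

te_Task 1 = (6 + 4·10 + 14)/6 = 60/6 = 10
te_Task 2 = (2 + 4·3 + 10)/6 = 24/6 = 4
te_Task 3 = (2 + 4·5 + 8)/6 = 30/6 = 5
te_Task 4 = (3 + 4·4 + 11)/6 = 30/6 = 5
te_Task 5 = (10 + 4·13 + 28)/6 = 90/6 = 15
te_Task 6 = (3 + 4·8 + 19)/6 = 54/6 = 9
te_Task 7 = (6 + 4·7 + 14)/6 = 48/6 = 8
te_Task 8 = (3 + 4·7 + 23)/6 = 54/6 = 9

Forward pass:
ES_Task 1 = 0; EF_Task 1 = 10
ES_Task 2 = 0; EF_Task 2 = 4
ES_Task 3 = 0; EF_Task 3 = 5
ES_Task 4 = max(EF_Task 1=10, EF_Task 2=4) = 10; EF_Task 4 = 10+5 = 15
ES_Task 5 = 4; EF_Task 5 = 4+15 = 19
ES_Task 6 = 4; EF_Task 6 = 4+9 = 13
ES_Task 7 = max(EF_Task 1=10, EF_Task 3=5) = 10; EF_Task 7 = 10+8 = 18
ES_Task 8 = max(EF_Task 1=10, EF_Task 4=15, EF_Task 5=19, EF_Task 6=13, EF_Task 7=18) = 19; EF_Task 8 = 19+9 = 28
Expected project duration μ = 28 days. Critical path: Task 2 → Task 5 → Task 8.

28 days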